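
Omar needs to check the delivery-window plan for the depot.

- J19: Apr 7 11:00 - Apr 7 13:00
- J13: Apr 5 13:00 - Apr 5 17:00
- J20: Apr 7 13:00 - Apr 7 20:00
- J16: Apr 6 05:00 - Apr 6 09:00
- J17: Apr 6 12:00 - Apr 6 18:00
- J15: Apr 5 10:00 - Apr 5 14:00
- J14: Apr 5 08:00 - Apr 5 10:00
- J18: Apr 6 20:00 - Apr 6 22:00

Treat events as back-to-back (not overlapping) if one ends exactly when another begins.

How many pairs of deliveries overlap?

1

Sorted by start: J14, J15, J13, J16, J17, J18, J19, J20.
J15 starts exactly when J14 ends (back-to-back, no overlap), so nothing later overlaps J14 either.
J13 starts before J15 ends → J15 and J13 overlap.
J16 starts after J15 ends, so nothing later overlaps J15 either.
J16 starts after J13 ends, so nothing later overlaps J13 either.
J17 starts after J16 ends, so nothing later overlaps J16 either.
J18 starts after J17 ends, so nothing later overlaps J17 either.
J19 starts after J18 ends, so nothing later overlaps J18 either.
J20 starts exactly when J19 ends (back-to-back, no overlap).
Overlapping pairs: J13 & J15 — 1 in total.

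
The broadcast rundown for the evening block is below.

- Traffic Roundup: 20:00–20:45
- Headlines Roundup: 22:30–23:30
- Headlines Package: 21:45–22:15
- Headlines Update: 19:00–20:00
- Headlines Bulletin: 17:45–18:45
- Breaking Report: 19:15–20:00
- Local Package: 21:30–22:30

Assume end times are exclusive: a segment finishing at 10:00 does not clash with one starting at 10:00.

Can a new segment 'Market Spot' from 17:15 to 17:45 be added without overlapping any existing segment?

Yes — the slot is free

Headlines Bulletin: starts 17:45 at or after Market Spot ends 17:45 → clear.
Headlines Update: starts 19:00 at or after Market Spot ends 17:45 → clear.
Breaking Report: starts 19:15 at or after Market Spot ends 17:45 → clear.
Traffic Roundup: starts 20:00 at or after Market Spot ends 17:45 → clear.
Local Package: starts 21:30 at or after Market Spot ends 17:45 → clear.
Headlines Package: starts 21:45 at or after Market Spot ends 17:45 → clear.
Headlines Roundup: starts 22:30 at or after Market Spot ends 17:45 → clear.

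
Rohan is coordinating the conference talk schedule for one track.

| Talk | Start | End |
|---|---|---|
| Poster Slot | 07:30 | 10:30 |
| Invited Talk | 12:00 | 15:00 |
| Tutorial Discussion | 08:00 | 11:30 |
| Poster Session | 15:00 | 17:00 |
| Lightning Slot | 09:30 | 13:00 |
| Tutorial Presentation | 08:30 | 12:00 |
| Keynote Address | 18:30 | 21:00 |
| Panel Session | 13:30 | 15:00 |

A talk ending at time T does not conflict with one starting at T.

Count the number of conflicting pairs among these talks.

8

Sorted by start: Poster Slot, Tutorial Discussion, Tutorial Presentation, Lightning Slot, Invited Talk, Panel Session, Poster Session, Keynote Address.
Tutorial Discussion starts before Poster Slot ends → Poster Slot and Tutorial Discussion overlap.
Tutorial Presentation starts before Poster Slot ends → Poster Slot and Tutorial Presentation overlap.
Lightning Slot starts before Poster Slot ends → Poster Slot and Lightning Slot overlap.
Invited Talk starts after Poster Slot ends; Poster Slot is clear from here.
Tutorial Presentation starts before Tutorial Discussion ends → Tutorial Discussion and Tutorial Presentation overlap.
Lightning Slot starts before Tutorial Discussion ends → Tutorial Discussion and Lightning Slot overlap.
Invited Talk starts after Tutorial Discussion ends; Tutorial Discussion is clear from here.
Lightning Slot starts before Tutorial Presentation ends → Tutorial Presentation and Lightning Slot overlap.
Invited Talk starts exactly when Tutorial Presentation ends (back-to-back, no overlap); Tutorial Presentation is clear from here.
Invited Talk starts before Lightning Slot ends → Lightning Slot and Invited Talk overlap.
Panel Session starts after Lightning Slot ends; Lightning Slot is clear from here.
Panel Session starts before Invited Talk ends → Invited Talk and Panel Session overlap.
Poster Session starts exactly when Invited Talk ends (back-to-back, no overlap); Invited Talk is clear from here.
Poster Session starts exactly when Panel Session ends (back-to-back, no overlap); Panel Session is clear from here.
Keynote Address starts after Poster Session ends.
Overlapping pairs: Invited Talk & Lightning Slot, Invited Talk & Panel Session, Lightning Slot & Poster Slot, Lightning Slot & Tutorial Discussion, Lightning Slot & Tutorial Presentation, Poster Slot & Tutorial Discussion, Poster Slot & Tutorial Presentation, Tutorial Discussion & Tutorial Presentation — 8 in total.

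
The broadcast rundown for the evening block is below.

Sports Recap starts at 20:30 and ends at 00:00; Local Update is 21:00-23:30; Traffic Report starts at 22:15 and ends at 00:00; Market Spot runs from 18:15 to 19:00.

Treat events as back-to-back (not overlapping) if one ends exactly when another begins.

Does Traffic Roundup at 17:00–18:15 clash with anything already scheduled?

No — it doesn't clash with anything

Market Spot: starts 18:15 at or after Traffic Roundup ends 18:15 → clear.
Sports Recap: starts 20:30 at or after Traffic Roundup ends 18:15 → clear.
Local Update: starts 21:00 at or after Traffic Roundup ends 18:15 → clear.
Traffic Report: starts 22:15 at or after Traffic Roundup ends 18:15 → clear.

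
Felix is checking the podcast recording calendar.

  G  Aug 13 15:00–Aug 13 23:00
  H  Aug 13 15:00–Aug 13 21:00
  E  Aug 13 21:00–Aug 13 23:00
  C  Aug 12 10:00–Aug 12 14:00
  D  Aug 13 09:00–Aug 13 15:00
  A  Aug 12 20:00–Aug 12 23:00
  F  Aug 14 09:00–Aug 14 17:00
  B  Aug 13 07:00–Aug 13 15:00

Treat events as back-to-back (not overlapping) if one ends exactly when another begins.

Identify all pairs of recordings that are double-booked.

Sorted by start: C, A, B, D, G, H, E, F.
A starts after C ends; C is clear from here.
B starts after A ends; A is clear from here.
D starts before B ends → B and D overlap.
G starts exactly when B ends (back-to-back, no overlap); B is clear from here.
G starts exactly when D ends (back-to-back, no overlap); D is clear from here.
H starts before G ends → G and H overlap.
E starts before G ends → G and E overlap.
F starts after G ends.
E starts exactly when H ends (back-to-back, no overlap); H is clear from here.
F starts after E ends.

B & D, E & G, G & H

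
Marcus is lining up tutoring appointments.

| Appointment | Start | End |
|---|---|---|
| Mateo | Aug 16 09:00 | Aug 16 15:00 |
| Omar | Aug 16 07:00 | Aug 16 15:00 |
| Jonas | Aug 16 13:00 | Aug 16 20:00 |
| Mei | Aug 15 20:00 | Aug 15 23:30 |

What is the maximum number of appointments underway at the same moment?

3

Walk through starts and ends in time order (an end at T is processed before a start at T):
Aug 15 20:00 start Mei → 1
Aug 15 23:30 end Mei → 0
Aug 16 07:00 start Omar → 1
Aug 16 09:00 start Mateo → 2
Aug 16 13:00 start Jonas → 3
Aug 16 15:00 end Mateo → 2
Aug 16 15:00 end Omar → 1
Aug 16 20:00 end Jonas → 0
Peak is 3, at Aug 16 13:00 (Jonas, Mateo, Omar).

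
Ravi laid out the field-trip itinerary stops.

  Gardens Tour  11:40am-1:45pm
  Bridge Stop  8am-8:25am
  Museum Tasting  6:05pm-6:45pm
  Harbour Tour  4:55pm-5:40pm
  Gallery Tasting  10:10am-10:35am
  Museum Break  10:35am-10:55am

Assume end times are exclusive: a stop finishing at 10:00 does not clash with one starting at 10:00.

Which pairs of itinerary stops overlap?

none

Sorted by start: Bridge Stop, Gallery Tasting, Museum Break, Gardens Tour, Harbour Tour, Museum Tasting.
Gallery Tasting starts after Bridge Stop ends — done with Bridge Stop.
Museum Break starts exactly when Gallery Tasting ends (back-to-back, no overlap) — done with Gallery Tasting.
Gardens Tour starts after Museum Break ends — done with Museum Break.
Harbour Tour starts after Gardens Tour ends — done with Gardens Tour.
Museum Tasting starts after Harbour Tour ends.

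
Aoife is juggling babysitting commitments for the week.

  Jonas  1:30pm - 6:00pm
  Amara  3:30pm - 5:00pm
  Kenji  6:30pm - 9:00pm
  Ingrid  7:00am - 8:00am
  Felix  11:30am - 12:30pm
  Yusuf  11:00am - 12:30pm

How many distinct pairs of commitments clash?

2

Two intervals overlap when each starts before the other ends.
Sorted by start: Ingrid, Yusuf, Felix, Jonas, Amara, Kenji.
Yusuf starts after Ingrid ends; Ingrid is clear from here.
Felix starts before Yusuf ends → Yusuf and Felix overlap.
Jonas starts after Yusuf ends; Yusuf is clear from here.
Jonas starts after Felix ends; Felix is clear from here.
Amara starts before Jonas ends → Jonas and Amara overlap.
Kenji starts after Jonas ends.
Kenji starts after Amara ends.
Overlapping pairs: Amara & Jonas, Felix & Yusuf — 2 in total.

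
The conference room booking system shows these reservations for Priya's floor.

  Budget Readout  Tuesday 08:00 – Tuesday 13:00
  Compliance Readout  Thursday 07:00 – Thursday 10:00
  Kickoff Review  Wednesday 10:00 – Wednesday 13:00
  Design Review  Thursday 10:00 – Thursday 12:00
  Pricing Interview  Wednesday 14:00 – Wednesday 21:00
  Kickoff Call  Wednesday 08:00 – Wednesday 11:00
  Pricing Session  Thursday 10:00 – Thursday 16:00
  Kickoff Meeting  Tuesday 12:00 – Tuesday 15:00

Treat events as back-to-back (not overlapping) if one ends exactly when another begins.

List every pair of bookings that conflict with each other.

Budget Readout & Kickoff Meeting, Design Review & Pricing Session, Kickoff Call & Kickoff Review

Sorted by start: Budget Readout, Kickoff Meeting, Kickoff Call, Kickoff Review, Pricing Interview, Compliance Readout, Design Review, Pricing Session.
Kickoff Meeting starts before Budget Readout ends → Budget Readout and Kickoff Meeting overlap.
Kickoff Call starts after Budget Readout ends, so Budget Readout has no further overlaps.
Kickoff Call starts after Kickoff Meeting ends, so Kickoff Meeting has no further overlaps.
Kickoff Review starts before Kickoff Call ends → Kickoff Call and Kickoff Review overlap.
Pricing Interview starts after Kickoff Call ends, so Kickoff Call has no further overlaps.
Pricing Interview starts after Kickoff Review ends, so Kickoff Review has no further overlaps.
Compliance Readout starts after Pricing Interview ends, so Pricing Interview has no further overlaps.
Design Review starts exactly when Compliance Readout ends (back-to-back, no overlap), so Compliance Readout has no further overlaps.
Pricing Session starts before Design Review ends → Design Review and Pricing Session overlap.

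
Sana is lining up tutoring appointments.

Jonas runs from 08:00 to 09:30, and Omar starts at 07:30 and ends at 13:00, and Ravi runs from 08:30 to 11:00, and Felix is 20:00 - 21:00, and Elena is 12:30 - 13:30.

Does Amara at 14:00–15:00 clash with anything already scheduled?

Omar: ends 13:00 at or before Amara starts 14:00 → clear.
Jonas: ends 09:30 at or before Amara starts 14:00 → clear.
Ravi: ends 11:00 at or before Amara starts 14:00 → clear.
Elena: ends 13:30 at or before Amara starts 14:00 → clear.
Felix: starts 20:00 at or after Amara ends 15:00 → clear.

No — it doesn't clash with anything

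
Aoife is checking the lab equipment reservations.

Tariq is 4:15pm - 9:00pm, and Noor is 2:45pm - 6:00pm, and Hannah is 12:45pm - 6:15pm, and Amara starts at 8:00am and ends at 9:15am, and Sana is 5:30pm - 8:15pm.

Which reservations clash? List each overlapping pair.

Check each pair: they overlap iff neither finishes before the other starts.
Sorted by start: Amara, Hannah, Noor, Tariq, Sana.
Hannah starts after Amara ends, so Amara has no further overlaps.
Noor starts before Hannah ends → Hannah and Noor overlap.
Tariq starts before Hannah ends → Hannah and Tariq overlap.
Sana starts before Hannah ends → Hannah and Sana overlap.
Tariq starts before Noor ends → Noor and Tariq overlap.
Sana starts before Noor ends → Noor and Sana overlap.
Sana starts before Tariq ends → Tariq and Sana overlap.

Hannah & Noor, Hannah & Sana, Hannah & Tariq, Noor & Sana, Noor & Tariq, Sana & Tariq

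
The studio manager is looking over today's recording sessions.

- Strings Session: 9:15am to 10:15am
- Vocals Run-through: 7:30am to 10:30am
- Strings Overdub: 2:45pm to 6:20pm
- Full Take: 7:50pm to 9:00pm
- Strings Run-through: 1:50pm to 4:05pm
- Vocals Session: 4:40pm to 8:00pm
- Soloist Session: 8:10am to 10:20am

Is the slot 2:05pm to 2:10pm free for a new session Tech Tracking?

Vocals Run-through: ends 10:30am at or before Tech Tracking starts 2:05pm → clear.
Soloist Session: ends 10:20am at or before Tech Tracking starts 2:05pm → clear.
Strings Session: ends 10:15am at or before Tech Tracking starts 2:05pm → clear.
Strings Run-through: starts 1:50pm before Tech Tracking ends 2:10pm, and ends 4:05pm after Tech Tracking starts 2:05pm → overlap.
Strings Overdub: starts 2:45pm at or after Tech Tracking ends 2:10pm → clear.
Vocals Session: starts 4:40pm at or after Tech Tracking ends 2:10pm → clear.
Full Take: starts 7:50pm at or after Tech Tracking ends 2:10pm → clear.
Tech Tracking overlaps Strings Run-through.

No — it overlaps Strings Run-through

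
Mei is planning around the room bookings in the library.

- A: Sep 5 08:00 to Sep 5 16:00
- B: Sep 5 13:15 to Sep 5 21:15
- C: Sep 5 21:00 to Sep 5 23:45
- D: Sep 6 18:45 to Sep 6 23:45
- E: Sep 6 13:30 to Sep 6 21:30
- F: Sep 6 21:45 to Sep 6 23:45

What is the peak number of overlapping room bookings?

2

Walk through starts and ends in time order (an end at T is processed before a start at T):
Sep 5 08:00 start A → 1
Sep 5 13:15 start B → 2
Sep 5 16:00 end A → 1
Sep 5 21:00 start C → 2
Sep 5 21:15 end B → 1
Sep 5 23:45 end C → 0
Sep 6 13:30 start E → 1
Sep 6 18:45 start D → 2
Sep 6 21:30 end E → 1
Sep 6 21:45 start F → 2
Sep 6 23:45 end D → 1
Sep 6 23:45 end F → 0
Peak is 2, at Sep 5 13:15 (A, B).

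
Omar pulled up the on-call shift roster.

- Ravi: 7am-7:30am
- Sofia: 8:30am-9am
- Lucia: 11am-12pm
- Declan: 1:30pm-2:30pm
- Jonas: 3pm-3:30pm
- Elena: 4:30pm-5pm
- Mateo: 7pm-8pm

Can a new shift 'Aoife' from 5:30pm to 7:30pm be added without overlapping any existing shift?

No — it overlaps Mateo

Ravi: ends 7:30am at or before Aoife starts 5:30pm → clear.
Sofia: ends 9am at or before Aoife starts 5:30pm → clear.
Lucia: ends 12pm at or before Aoife starts 5:30pm → clear.
Declan: ends 2:30pm at or before Aoife starts 5:30pm → clear.
Jonas: ends 3:30pm at or before Aoife starts 5:30pm → clear.
Elena: ends 5pm at or before Aoife starts 5:30pm → clear.
Mateo: starts 7pm before Aoife ends 7:30pm, and ends 8pm after Aoife starts 5:30pm → overlap.
Aoife overlaps Mateo.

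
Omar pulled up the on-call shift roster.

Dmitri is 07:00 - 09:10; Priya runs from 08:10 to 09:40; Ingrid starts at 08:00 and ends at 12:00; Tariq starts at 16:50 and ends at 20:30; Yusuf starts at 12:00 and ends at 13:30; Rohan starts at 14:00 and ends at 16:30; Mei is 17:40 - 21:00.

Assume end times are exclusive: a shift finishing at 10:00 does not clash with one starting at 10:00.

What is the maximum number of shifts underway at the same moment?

Sweep the timeline, counting +1 at each start and −1 at each end (ends before starts at a tie):
07:00 start Dmitri → 1
08:00 start Ingrid → 2
08:10 start Priya → 3
09:10 end Dmitri → 2
09:40 end Priya → 1
12:00 end Ingrid → 0
12:00 start Yusuf → 1
13:30 end Yusuf → 0
14:00 start Rohan → 1
16:30 end Rohan → 0
16:50 start Tariq → 1
17:40 start Mei → 2
20:30 end Tariq → 1
21:00 end Mei → 0
Peak is 3, at 08:10 (Dmitri, Ingrid, Priya).

3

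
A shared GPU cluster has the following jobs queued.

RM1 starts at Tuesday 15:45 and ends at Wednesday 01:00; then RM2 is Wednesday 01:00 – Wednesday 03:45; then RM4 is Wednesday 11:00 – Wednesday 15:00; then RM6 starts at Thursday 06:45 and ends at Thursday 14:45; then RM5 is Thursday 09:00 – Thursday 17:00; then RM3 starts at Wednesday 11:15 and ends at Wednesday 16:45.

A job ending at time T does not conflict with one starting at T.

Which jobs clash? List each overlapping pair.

Sorted by start: RM1, RM2, RM4, RM3, RM6, RM5.
RM2 starts exactly when RM1 ends (back-to-back, no overlap); RM1 is clear from here.
RM4 starts after RM2 ends; RM2 is clear from here.
RM3 starts before RM4 ends → RM4 and RM3 overlap.
RM6 starts after RM4 ends; RM4 is clear from here.
RM6 starts after RM3 ends; RM3 is clear from here.
RM5 starts before RM6 ends → RM6 and RM5 overlap.

RM3 & RM4, RM5 & RM6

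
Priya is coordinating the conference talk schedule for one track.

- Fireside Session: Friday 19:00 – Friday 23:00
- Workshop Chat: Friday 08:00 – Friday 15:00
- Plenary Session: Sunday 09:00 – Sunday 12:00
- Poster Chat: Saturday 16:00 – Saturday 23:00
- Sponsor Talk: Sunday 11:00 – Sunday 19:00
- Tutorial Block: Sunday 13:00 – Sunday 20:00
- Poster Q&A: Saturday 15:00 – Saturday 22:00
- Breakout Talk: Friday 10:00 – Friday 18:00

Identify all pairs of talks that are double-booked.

Sorted by start: Workshop Chat, Breakout Talk, Fireside Session, Poster Q&A, Poster Chat, Plenary Session, Sponsor Talk, Tutorial Block.
Breakout Talk starts before Workshop Chat ends → Workshop Chat and Breakout Talk overlap.
Fireside Session starts after Workshop Chat ends, so nothing later overlaps Workshop Chat either.
Fireside Session starts after Breakout Talk ends, so nothing later overlaps Breakout Talk either.
Poster Q&A starts after Fireside Session ends, so nothing later overlaps Fireside Session either.
Poster Chat starts before Poster Q&A ends → Poster Q&A and Poster Chat overlap.
Plenary Session starts after Poster Q&A ends, so nothing later overlaps Poster Q&A either.
Plenary Session starts after Poster Chat ends, so nothing later overlaps Poster Chat either.
Sponsor Talk starts before Plenary Session ends → Plenary Session and Sponsor Talk overlap.
Tutorial Block starts after Plenary Session ends.
Tutorial Block starts before Sponsor Talk ends → Sponsor Talk and Tutorial Block overlap.

Breakout Talk & Workshop Chat, Plenary Session & Sponsor Talk, Poster Chat & Poster Q&A, Sponsor Talk & Tutorial Block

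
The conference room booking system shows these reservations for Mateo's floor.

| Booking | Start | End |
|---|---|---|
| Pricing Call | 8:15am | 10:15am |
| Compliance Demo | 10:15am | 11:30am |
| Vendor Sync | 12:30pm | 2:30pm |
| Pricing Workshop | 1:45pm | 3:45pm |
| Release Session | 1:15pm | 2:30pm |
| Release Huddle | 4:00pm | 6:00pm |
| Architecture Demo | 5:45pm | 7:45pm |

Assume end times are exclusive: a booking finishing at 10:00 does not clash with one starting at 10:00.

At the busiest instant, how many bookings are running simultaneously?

3

Sort all start/end points and keep a running count:
8:15am start Pricing Call → 1
10:15am end Pricing Call → 0
10:15am start Compliance Demo → 1
11:30am end Compliance Demo → 0
12:30pm start Vendor Sync → 1
1:15pm start Release Session → 2
1:45pm start Pricing Workshop → 3
2:30pm end Release Session → 2
2:30pm end Vendor Sync → 1
3:45pm end Pricing Workshop → 0
4:00pm start Release Huddle → 1
5:45pm start Architecture Demo → 2
6:00pm end Release Huddle → 1
7:45pm end Architecture Demo → 0
Peak is 3, at 1:45pm (Pricing Workshop, Release Session, Vendor Sync).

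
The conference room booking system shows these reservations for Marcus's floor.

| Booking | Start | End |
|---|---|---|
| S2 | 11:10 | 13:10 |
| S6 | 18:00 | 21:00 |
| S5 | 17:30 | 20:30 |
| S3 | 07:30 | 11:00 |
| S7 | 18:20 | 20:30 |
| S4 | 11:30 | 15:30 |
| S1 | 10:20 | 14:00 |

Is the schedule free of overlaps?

No

Sorted by start: S3, S1, S2, S4, S5, S6, S7.
S1 starts before S3 ends → S3 and S1 overlap.
That's a conflict, so the schedule is not conflict-free.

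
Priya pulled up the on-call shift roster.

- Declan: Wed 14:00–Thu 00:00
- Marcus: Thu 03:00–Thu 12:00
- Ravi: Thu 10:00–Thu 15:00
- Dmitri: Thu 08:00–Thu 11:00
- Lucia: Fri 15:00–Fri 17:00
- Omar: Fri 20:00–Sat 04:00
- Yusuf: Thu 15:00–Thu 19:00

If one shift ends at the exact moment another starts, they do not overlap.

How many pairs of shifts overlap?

3

Two intervals overlap when each starts before the other ends.
Sorted by start: Declan, Marcus, Dmitri, Ravi, Yusuf, Lucia, Omar.
Marcus starts after Declan ends, so nothing later overlaps Declan either.
Dmitri starts before Marcus ends → Marcus and Dmitri overlap.
Ravi starts before Marcus ends → Marcus and Ravi overlap.
Yusuf starts after Marcus ends, so nothing later overlaps Marcus either.
Ravi starts before Dmitri ends → Dmitri and Ravi overlap.
Yusuf starts after Dmitri ends, so nothing later overlaps Dmitri either.
Yusuf starts exactly when Ravi ends (back-to-back, no overlap), so nothing later overlaps Ravi either.
Lucia starts after Yusuf ends, so nothing later overlaps Yusuf either.
Omar starts after Lucia ends.
Overlapping pairs: Dmitri & Marcus, Dmitri & Ravi, Marcus & Ravi — 3 in total.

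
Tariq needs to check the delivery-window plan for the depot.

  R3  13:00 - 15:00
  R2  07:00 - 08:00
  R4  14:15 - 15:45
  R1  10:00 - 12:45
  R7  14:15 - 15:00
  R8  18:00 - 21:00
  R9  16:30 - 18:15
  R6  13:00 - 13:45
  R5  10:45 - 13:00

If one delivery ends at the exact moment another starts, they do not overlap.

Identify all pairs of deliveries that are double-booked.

Sorted by start: R2, R1, R5, R3, R6, R4, R7, R9, R8.
R1 starts after R2 ends, so nothing later overlaps R2 either.
R5 starts before R1 ends → R1 and R5 overlap.
R3 starts after R1 ends, so nothing later overlaps R1 either.
R3 starts exactly when R5 ends (back-to-back, no overlap), so nothing later overlaps R5 either.
R6 starts before R3 ends → R3 and R6 overlap.
R4 starts before R3 ends → R3 and R4 overlap.
R7 starts before R3 ends → R3 and R7 overlap.
R9 starts after R3 ends, so nothing later overlaps R3 either.
R4 starts after R6 ends, so nothing later overlaps R6 either.
R7 starts before R4 ends → R4 and R7 overlap.
R9 starts after R4 ends, so nothing later overlaps R4 either.
R9 starts after R7 ends, so nothing later overlaps R7 either.
R8 starts before R9 ends → R9 and R8 overlap.

R1 & R5, R3 & R4, R3 & R6, R3 & R7, R4 & R7, R8 & R9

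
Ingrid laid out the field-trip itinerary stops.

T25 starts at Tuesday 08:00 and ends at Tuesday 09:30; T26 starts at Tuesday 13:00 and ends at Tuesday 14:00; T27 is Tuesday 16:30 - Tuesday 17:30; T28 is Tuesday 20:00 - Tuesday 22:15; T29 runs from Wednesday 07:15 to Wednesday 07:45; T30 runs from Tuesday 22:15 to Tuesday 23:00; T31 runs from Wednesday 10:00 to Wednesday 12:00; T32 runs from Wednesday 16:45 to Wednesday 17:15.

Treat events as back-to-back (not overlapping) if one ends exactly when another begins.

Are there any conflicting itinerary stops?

Sorted by start: T25, T26, T27, T28, T30, T29, T31, T32.
T26 starts after T25 ends; T25 is clear from here.
T27 starts after T26 ends; T26 is clear from here.
T28 starts after T27 ends; T27 is clear from here.
T30 starts exactly when T28 ends (back-to-back, no overlap); T28 is clear from here.
T29 starts after T30 ends; T30 is clear from here.
T31 starts after T29 ends; T29 is clear from here.
T32 starts after T31 ends.
Every pair is clear; the schedule has no overlaps.

No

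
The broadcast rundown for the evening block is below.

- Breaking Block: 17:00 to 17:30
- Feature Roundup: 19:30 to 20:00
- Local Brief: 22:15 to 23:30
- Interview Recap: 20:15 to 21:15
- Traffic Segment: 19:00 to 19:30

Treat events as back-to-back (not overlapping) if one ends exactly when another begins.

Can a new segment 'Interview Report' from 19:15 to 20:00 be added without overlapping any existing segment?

Breaking Block: ends 17:30 at or before Interview Report starts 19:15 → clear.
Traffic Segment: starts 19:00 before Interview Report ends 20:00, and ends 19:30 after Interview Report starts 19:15 → overlap.
Feature Roundup: starts 19:30 before Interview Report ends 20:00, and ends 20:00 after Interview Report starts 19:15 → overlap.
Interview Recap: starts 20:15 at or after Interview Report ends 20:00 → clear.
Local Brief: starts 22:15 at or after Interview Report ends 20:00 → clear.
Interview Report overlaps Traffic Segment, Feature Roundup.

No — it overlaps Feature Roundup, Traffic Segment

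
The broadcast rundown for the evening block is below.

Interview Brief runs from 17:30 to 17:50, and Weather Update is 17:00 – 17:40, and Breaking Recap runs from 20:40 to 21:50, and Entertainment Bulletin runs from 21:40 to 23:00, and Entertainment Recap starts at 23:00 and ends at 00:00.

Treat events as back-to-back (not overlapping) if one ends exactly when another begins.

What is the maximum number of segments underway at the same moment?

Sort all start/end points and keep a running count:
17:00 start Weather Update → 1
17:30 start Interview Brief → 2
17:40 end Weather Update → 1
17:50 end Interview Brief → 0
20:40 start Breaking Recap → 1
21:40 start Entertainment Bulletin → 2
21:50 end Breaking Recap → 1
23:00 end Entertainment Bulletin → 0
23:00 start Entertainment Recap → 1
00:00 end Entertainment Recap → 0
Peak is 2, at 17:30 (Interview Brief, Weather Update).

2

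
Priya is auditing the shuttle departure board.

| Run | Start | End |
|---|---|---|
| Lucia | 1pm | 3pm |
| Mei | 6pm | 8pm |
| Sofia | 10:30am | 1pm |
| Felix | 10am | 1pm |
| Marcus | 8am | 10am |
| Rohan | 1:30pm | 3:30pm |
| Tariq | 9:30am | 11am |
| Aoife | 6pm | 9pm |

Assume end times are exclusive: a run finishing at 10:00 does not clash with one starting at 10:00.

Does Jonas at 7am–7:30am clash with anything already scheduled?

Marcus: starts 8am at or after Jonas ends 7:30am → clear.
Tariq: starts 9:30am at or after Jonas ends 7:30am → clear.
Felix: starts 10am at or after Jonas ends 7:30am → clear.
Sofia: starts 10:30am at or after Jonas ends 7:30am → clear.
Lucia: starts 1pm at or after Jonas ends 7:30am → clear.
Rohan: starts 1:30pm at or after Jonas ends 7:30am → clear.
Mei: starts 6pm at or after Jonas ends 7:30am → clear.
Aoife: starts 6pm at or after Jonas ends 7:30am → clear.

No — it doesn't clash with anything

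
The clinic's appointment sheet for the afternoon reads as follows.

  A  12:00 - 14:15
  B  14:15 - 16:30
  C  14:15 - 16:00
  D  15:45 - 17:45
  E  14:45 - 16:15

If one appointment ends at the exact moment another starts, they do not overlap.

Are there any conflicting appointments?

Yes

Sorted by start: A, B, C, E, D.
B starts exactly when A ends (back-to-back, no overlap) — done with A.
C starts before B ends → B and C overlap.
That's a conflict, so the schedule is not conflict-free.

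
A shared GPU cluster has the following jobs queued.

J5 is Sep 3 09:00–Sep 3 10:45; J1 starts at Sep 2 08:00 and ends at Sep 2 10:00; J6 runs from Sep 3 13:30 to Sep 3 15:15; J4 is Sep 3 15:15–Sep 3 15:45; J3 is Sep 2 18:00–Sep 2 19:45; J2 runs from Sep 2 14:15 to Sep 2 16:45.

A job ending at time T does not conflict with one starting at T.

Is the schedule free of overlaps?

Sorted by start: J1, J2, J3, J5, J6, J4.
J2 starts after J1 ends — done with J1.
J3 starts after J2 ends — done with J2.
J5 starts after J3 ends — done with J3.
J6 starts after J5 ends — done with J5.
J4 starts exactly when J6 ends (back-to-back, no overlap).
Every pair is clear; the schedule has no overlaps.

Yes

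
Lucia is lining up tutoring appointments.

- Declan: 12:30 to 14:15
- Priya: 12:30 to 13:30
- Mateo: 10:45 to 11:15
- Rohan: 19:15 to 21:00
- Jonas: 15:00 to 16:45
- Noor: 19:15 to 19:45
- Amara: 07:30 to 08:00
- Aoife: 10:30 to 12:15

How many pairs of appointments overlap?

3

Sorted by start: Amara, Aoife, Mateo, Declan, Priya, Jonas, Noor, Rohan.
Aoife starts after Amara ends; Amara is clear from here.
Mateo starts before Aoife ends → Aoife and Mateo overlap.
Declan starts after Aoife ends; Aoife is clear from here.
Declan starts after Mateo ends; Mateo is clear from here.
Priya starts before Declan ends → Declan and Priya overlap.
Jonas starts after Declan ends; Declan is clear from here.
Jonas starts after Priya ends; Priya is clear from here.
Noor starts after Jonas ends; Jonas is clear from here.
Rohan starts before Noor ends → Noor and Rohan overlap.
Overlapping pairs: Aoife & Mateo, Declan & Priya, Noor & Rohan — 3 in total.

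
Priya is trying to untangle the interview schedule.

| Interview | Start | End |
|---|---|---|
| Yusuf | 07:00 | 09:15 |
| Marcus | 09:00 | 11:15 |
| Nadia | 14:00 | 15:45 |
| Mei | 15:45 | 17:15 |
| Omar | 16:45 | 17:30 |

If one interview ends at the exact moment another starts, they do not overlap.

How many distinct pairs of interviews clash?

2

Check each pair: they overlap iff neither finishes before the other starts.
Sorted by start: Yusuf, Marcus, Nadia, Mei, Omar.
Marcus starts before Yusuf ends → Yusuf and Marcus overlap.
Nadia starts after Yusuf ends, so nothing later overlaps Yusuf either.
Nadia starts after Marcus ends, so nothing later overlaps Marcus either.
Mei starts exactly when Nadia ends (back-to-back, no overlap), so nothing later overlaps Nadia either.
Omar starts before Mei ends → Mei and Omar overlap.
Overlapping pairs: Marcus & Yusuf, Mei & Omar — 2 in total.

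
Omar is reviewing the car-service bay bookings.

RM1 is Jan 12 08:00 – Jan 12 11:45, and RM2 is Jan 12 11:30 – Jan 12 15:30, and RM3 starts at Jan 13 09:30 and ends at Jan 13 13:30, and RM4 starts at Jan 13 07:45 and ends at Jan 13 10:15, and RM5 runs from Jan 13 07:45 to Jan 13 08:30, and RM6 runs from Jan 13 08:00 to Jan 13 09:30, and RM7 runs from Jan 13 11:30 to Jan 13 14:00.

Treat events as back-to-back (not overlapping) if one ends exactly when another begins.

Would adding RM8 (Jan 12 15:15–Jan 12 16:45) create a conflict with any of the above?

Yes — it overlaps RM2

RM1: ends Jan 12 11:45 at or before RM8 starts Jan 12 15:15 → clear.
RM2: starts Jan 12 11:30 before RM8 ends Jan 12 16:45, and ends Jan 12 15:30 after RM8 starts Jan 12 15:15 → overlap.
RM4: starts Jan 13 07:45 at or after RM8 ends Jan 12 16:45 → clear.
RM5: starts Jan 13 07:45 at or after RM8 ends Jan 12 16:45 → clear.
RM6: starts Jan 13 08:00 at or after RM8 ends Jan 12 16:45 → clear.
RM3: starts Jan 13 09:30 at or after RM8 ends Jan 12 16:45 → clear.
RM7: starts Jan 13 11:30 at or after RM8 ends Jan 12 16:45 → clear.
RM8 overlaps RM2.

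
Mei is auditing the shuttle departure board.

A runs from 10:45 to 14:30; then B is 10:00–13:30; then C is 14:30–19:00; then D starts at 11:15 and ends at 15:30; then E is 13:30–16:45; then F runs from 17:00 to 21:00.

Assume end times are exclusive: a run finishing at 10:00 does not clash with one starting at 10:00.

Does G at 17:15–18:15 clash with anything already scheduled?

Yes — it overlaps C, F

B: ends 13:30 at or before G starts 17:15 → clear.
A: ends 14:30 at or before G starts 17:15 → clear.
D: ends 15:30 at or before G starts 17:15 → clear.
E: ends 16:45 at or before G starts 17:15 → clear.
C: starts 14:30 before G ends 18:15, and ends 19:00 after G starts 17:15 → overlap.
F: starts 17:00 before G ends 18:15, and ends 21:00 after G starts 17:15 → overlap.
G overlaps C, F.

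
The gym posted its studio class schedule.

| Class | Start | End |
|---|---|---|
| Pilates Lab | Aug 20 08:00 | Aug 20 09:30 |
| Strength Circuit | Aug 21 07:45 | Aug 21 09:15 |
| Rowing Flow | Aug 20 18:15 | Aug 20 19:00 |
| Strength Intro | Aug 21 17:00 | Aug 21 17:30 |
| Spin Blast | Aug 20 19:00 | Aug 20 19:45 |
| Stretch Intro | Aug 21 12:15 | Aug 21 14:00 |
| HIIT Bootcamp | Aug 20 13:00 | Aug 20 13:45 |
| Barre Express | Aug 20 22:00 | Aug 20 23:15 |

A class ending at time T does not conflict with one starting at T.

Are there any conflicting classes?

Two intervals overlap when each starts before the other ends.
Sorted by start: Pilates Lab, HIIT Bootcamp, Rowing Flow, Spin Blast, Barre Express, Strength Circuit, Stretch Intro, Strength Intro.
HIIT Bootcamp starts after Pilates Lab ends — done with Pilates Lab.
Rowing Flow starts after HIIT Bootcamp ends — done with HIIT Bootcamp.
Spin Blast starts exactly when Rowing Flow ends (back-to-back, no overlap) — done with Rowing Flow.
Barre Express starts after Spin Blast ends — done with Spin Blast.
Strength Circuit starts after Barre Express ends — done with Barre Express.
Stretch Intro starts after Strength Circuit ends — done with Strength Circuit.
Strength Intro starts after Stretch Intro ends.
Every pair is clear; the schedule has no overlaps.

No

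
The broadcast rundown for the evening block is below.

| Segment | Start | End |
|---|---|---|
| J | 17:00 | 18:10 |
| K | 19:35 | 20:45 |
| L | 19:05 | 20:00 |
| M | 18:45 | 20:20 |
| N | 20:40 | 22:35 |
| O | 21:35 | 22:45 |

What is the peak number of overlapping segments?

Walk through starts and ends in time order (an end at T is processed before a start at T):
17:00 start J → 1
18:10 end J → 0
18:45 start M → 1
19:05 start L → 2
19:35 start K → 3
20:00 end L → 2
20:20 end M → 1
20:40 start N → 2
20:45 end K → 1
21:35 start O → 2
22:35 end N → 1
22:45 end O → 0
Peak is 3, at 19:35 (K, L, M).

3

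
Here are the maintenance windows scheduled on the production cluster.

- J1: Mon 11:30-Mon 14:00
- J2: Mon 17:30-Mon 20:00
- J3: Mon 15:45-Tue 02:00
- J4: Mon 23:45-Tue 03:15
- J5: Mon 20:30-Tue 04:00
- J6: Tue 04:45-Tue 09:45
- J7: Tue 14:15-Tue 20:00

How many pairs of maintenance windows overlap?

Sorted by start: J1, J3, J2, J5, J4, J6, J7.
J3 starts after J1 ends, so J1 has no further overlaps.
J2 starts before J3 ends → J3 and J2 overlap.
J5 starts before J3 ends → J3 and J5 overlap.
J4 starts before J3 ends → J3 and J4 overlap.
J6 starts after J3 ends, so J3 has no further overlaps.
J5 starts after J2 ends, so J2 has no further overlaps.
J4 starts before J5 ends → J5 and J4 overlap.
J6 starts after J5 ends, so J5 has no further overlaps.
J6 starts after J4 ends, so J4 has no further overlaps.
J7 starts after J6 ends.
Overlapping pairs: J2 & J3, J3 & J4, J3 & J5, J4 & J5 — 4 in total.

4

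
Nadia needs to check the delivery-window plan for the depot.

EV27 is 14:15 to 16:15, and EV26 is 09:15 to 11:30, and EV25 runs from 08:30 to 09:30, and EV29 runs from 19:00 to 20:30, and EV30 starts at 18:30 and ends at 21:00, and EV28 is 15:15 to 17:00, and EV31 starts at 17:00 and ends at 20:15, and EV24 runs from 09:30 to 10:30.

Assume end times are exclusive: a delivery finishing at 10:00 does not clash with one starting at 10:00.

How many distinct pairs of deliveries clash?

6

Sorted by start: EV25, EV26, EV24, EV27, EV28, EV31, EV30, EV29.
EV26 starts before EV25 ends → EV25 and EV26 overlap.
EV24 starts exactly when EV25 ends (back-to-back, no overlap) — done with EV25.
EV24 starts before EV26 ends → EV26 and EV24 overlap.
EV27 starts after EV26 ends — done with EV26.
EV27 starts after EV24 ends — done with EV24.
EV28 starts before EV27 ends → EV27 and EV28 overlap.
EV31 starts after EV27 ends — done with EV27.
EV31 starts exactly when EV28 ends (back-to-back, no overlap) — done with EV28.
EV30 starts before EV31 ends → EV31 and EV30 overlap.
EV29 starts before EV31 ends → EV31 and EV29 overlap.
EV29 starts before EV30 ends → EV30 and EV29 overlap.
Overlapping pairs: EV24 & EV26, EV25 & EV26, EV27 & EV28, EV29 & EV30, EV29 & EV31, EV30 & EV31 — 6 in total.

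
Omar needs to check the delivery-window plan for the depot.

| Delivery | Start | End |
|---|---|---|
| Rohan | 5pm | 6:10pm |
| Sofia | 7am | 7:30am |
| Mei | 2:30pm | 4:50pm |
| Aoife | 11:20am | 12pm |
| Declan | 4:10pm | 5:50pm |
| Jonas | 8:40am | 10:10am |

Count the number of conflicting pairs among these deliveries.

2

Sorted by start: Sofia, Jonas, Aoife, Mei, Declan, Rohan.
Jonas starts after Sofia ends — done with Sofia.
Aoife starts after Jonas ends — done with Jonas.
Mei starts after Aoife ends — done with Aoife.
Declan starts before Mei ends → Mei and Declan overlap.
Rohan starts after Mei ends.
Rohan starts before Declan ends → Declan and Rohan overlap.
Overlapping pairs: Declan & Mei, Declan & Rohan — 2 in total.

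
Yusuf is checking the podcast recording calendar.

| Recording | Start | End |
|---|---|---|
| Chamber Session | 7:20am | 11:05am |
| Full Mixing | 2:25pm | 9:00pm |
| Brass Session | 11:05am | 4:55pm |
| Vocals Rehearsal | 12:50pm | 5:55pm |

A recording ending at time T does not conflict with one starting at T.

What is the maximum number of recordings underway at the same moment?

3

Walk through starts and ends in time order (an end at T is processed before a start at T):
7:20am start Chamber Session → 1
11:05am end Chamber Session → 0
11:05am start Brass Session → 1
12:50pm start Vocals Rehearsal → 2
2:25pm start Full Mixing → 3
4:55pm end Brass Session → 2
5:55pm end Vocals Rehearsal → 1
9:00pm end Full Mixing → 0
Peak is 3, at 2:25pm (Brass Session, Full Mixing, Vocals Rehearsal).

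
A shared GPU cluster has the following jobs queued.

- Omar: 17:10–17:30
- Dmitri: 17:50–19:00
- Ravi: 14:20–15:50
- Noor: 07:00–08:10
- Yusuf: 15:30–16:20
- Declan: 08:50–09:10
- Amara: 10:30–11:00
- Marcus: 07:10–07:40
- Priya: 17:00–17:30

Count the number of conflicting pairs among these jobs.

Two intervals overlap when each starts before the other ends.
Sorted by start: Noor, Marcus, Declan, Amara, Ravi, Yusuf, Priya, Omar, Dmitri.
Marcus starts before Noor ends → Noor and Marcus overlap.
Declan starts after Noor ends, so Noor has no further overlaps.
Declan starts after Marcus ends, so Marcus has no further overlaps.
Amara starts after Declan ends, so Declan has no further overlaps.
Ravi starts after Amara ends, so Amara has no further overlaps.
Yusuf starts before Ravi ends → Ravi and Yusuf overlap.
Priya starts after Ravi ends, so Ravi has no further overlaps.
Priya starts after Yusuf ends, so Yusuf has no further overlaps.
Omar starts before Priya ends → Priya and Omar overlap.
Dmitri starts after Priya ends.
Dmitri starts after Omar ends.
Overlapping pairs: Marcus & Noor, Omar & Priya, Ravi & Yusuf — 3 in total.

3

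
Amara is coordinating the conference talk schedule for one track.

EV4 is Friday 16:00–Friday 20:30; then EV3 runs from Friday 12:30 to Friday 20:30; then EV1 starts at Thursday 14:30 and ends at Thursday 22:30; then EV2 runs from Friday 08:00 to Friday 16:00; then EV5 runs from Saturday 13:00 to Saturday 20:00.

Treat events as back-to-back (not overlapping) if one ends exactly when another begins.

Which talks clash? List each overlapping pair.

EV2 & EV3, EV3 & EV4

Two intervals overlap when each starts before the other ends.
Sorted by start: EV1, EV2, EV3, EV4, EV5.
EV2 starts after EV1 ends, so EV1 has no further overlaps.
EV3 starts before EV2 ends → EV2 and EV3 overlap.
EV4 starts exactly when EV2 ends (back-to-back, no overlap), so EV2 has no further overlaps.
EV4 starts before EV3 ends → EV3 and EV4 overlap.
EV5 starts after EV3 ends.
EV5 starts after EV4 ends.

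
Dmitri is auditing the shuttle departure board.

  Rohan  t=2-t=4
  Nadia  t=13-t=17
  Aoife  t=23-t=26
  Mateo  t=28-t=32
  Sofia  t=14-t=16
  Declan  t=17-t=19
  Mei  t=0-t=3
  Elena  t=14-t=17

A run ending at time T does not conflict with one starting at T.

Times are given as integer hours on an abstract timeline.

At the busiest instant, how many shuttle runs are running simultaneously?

Walk through starts and ends in time order (an end at T is processed before a start at T):
t=0 start Mei → 1
t=2 start Rohan → 2
t=3 end Mei → 1
t=4 end Rohan → 0
t=13 start Nadia → 1
t=14 start Elena → 2
t=14 start Sofia → 3
t=16 end Sofia → 2
t=17 end Elena → 1
t=17 end Nadia → 0
t=17 start Declan → 1
t=19 end Declan → 0
t=23 start Aoife → 1
t=26 end Aoife → 0
t=28 start Mateo → 1
t=32 end Mateo → 0
Peak is 3, at t=14 (Elena, Nadia, Sofia).

3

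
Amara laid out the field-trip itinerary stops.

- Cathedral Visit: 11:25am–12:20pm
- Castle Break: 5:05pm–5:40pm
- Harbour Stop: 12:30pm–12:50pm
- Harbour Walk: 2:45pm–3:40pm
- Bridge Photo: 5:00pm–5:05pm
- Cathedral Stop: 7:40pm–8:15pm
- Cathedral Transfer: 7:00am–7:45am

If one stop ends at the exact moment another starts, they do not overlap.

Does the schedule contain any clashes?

Check each pair: they overlap iff neither finishes before the other starts.
Sorted by start: Cathedral Transfer, Cathedral Visit, Harbour Stop, Harbour Walk, Bridge Photo, Castle Break, Cathedral Stop.
Cathedral Visit starts after Cathedral Transfer ends, so Cathedral Transfer has no further overlaps.
Harbour Stop starts after Cathedral Visit ends, so Cathedral Visit has no further overlaps.
Harbour Walk starts after Harbour Stop ends, so Harbour Stop has no further overlaps.
Bridge Photo starts after Harbour Walk ends, so Harbour Walk has no further overlaps.
Castle Break starts exactly when Bridge Photo ends (back-to-back, no overlap), so Bridge Photo has no further overlaps.
Cathedral Stop starts after Castle Break ends.
Every pair is clear; the schedule has no overlaps.

No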